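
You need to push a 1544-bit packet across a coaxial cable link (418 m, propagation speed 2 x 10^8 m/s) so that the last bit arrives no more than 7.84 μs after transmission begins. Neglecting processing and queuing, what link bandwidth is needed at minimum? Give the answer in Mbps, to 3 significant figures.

269 Mbps

Propagation delay = 418 / 200000000 = 2.09 μs.
Transmission budget = 7.84 − 2.09 = 5.75 μs.
R ≥ L / t_tx = 1544 bits / 5.75e-06 s = 269 Mbps.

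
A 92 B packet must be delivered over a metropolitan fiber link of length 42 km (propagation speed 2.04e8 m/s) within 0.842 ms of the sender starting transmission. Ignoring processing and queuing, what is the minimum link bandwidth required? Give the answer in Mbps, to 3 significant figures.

L = 736 bits.
Propagation delay = 42000 / 204000000 = 0.205882 ms.
Transmission budget = 0.842 − 0.205882 = 0.636118 ms.
R ≥ L / t_tx = 736 bits / 0.000636118 s = 1.16 Mbps.

1.16 Mbps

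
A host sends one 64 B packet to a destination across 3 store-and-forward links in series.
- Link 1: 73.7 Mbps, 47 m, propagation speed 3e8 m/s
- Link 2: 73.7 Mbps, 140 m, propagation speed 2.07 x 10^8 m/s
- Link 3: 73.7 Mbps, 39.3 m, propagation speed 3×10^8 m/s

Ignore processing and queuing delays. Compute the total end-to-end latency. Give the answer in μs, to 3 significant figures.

21.8 μs

L = 64 × 8 = 512 bits.
Transmission delay per hop = L/R = 512/73700000 = 6.94708 μs; 3 hops → 20.8412 μs.
Propagation delays (d/s per hop): 0.156667, 0.676329, 0.131 μs; sum = 0.963995 μs.
End-to-end = 21.8 μs.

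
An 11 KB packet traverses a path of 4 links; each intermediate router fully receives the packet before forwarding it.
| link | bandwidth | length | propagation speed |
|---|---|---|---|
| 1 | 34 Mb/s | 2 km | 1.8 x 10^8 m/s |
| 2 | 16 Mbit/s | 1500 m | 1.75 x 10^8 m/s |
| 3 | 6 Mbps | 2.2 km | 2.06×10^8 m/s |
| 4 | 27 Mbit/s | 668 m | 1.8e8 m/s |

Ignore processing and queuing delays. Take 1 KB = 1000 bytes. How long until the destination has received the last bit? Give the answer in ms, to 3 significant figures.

26.0 ms

L = 88000 bits.
Transmission delays (L/R per hop): 2.58824, 5.5, 14.6667, 3.25926 ms; sum = 26.0142 ms.
Propagation delays (d/s per hop): 0.0111111, 0.00857143, 0.0106796, 0.00371111 ms; sum = 0.0340733 ms.
End-to-end = 26.0 ms.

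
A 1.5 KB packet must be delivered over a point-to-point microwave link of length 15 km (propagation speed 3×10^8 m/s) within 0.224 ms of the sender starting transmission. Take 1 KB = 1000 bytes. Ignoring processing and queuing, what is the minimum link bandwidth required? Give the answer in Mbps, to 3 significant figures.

L = 12000 bits.
Propagation delay = 15000 / 300000000 = 0.05 ms.
Transmission budget = 0.224 − 0.05 = 0.174 ms.
R ≥ L / t_tx = 12000 bits / 0.000174 s = 69.0 Mbps.

69.0 Mbps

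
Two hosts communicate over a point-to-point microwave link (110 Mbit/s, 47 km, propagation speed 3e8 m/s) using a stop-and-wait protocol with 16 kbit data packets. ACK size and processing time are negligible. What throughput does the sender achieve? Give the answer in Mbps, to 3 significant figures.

34.9 Mbps

t_tx = L/R = 16000/110000000 = 0.000145455 s.
t_prop = 47000/300000000 = 0.000156667 s; RTT = 0.000313333 s.
Cycle = t_tx + RTT = 0.000458788 s.
Throughput = L / cycle = 16000 / 0.000458788 = 34.9 Mbps.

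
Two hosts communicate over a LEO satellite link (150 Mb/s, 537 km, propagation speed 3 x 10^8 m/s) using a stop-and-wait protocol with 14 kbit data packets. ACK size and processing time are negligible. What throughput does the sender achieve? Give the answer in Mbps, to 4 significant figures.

3.811 Mbps

t_tx = L/R = 14000/150000000 = 9.33333e-05 s.
t_prop = 537000/300000000 = 0.00179 s; RTT = 0.00358 s.
Cycle = t_tx + RTT = 0.00367333 s.
Throughput = L / cycle = 14000 / 0.00367333 = 3.811 Mbps.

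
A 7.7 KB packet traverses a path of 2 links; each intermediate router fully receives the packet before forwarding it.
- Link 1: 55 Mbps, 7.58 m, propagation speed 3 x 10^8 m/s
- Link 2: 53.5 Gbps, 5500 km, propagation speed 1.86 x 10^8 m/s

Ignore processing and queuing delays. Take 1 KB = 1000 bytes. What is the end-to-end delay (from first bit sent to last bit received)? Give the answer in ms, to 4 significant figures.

30.69 ms

L = 61600 bits.
Transmission delays (L/R per hop): 1.12, 0.0011514 ms; sum = 1.12115 ms.
Propagation delays (d/s per hop): 2.52667e-05, 29.5699 ms; sum = 29.5699 ms.
End-to-end = 30.69 ms.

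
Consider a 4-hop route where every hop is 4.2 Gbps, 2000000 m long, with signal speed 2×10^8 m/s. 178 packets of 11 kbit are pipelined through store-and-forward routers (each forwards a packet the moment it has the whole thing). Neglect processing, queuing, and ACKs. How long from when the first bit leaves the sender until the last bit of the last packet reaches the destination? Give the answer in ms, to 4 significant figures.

Per-hop transmission t_tx = L/R = 11000/4200000000 = 0.00261905 ms.
Per-hop propagation t_prop = 2000000/200000000 = 10 ms.
Pipeline fill: first packet needs 4·t_tx to clear all hops; remaining 177 packets each add one t_tx.
Total = (4+178-1)·t_tx + 4·t_prop = 181·0.00261905 + 4·10 = 40.47 ms.

40.47 ms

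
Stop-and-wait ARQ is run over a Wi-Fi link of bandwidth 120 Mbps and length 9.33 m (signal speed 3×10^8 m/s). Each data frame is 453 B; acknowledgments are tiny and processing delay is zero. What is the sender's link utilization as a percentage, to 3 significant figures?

99.8 %

t_tx = L/R = 3624/120000000 = 3.02e-05 s.
t_prop = 9.33/300000000 = 3.11e-08 s; RTT = 6.22e-08 s.
Cycle = t_tx + RTT = 3.02622e-05 s.
Utilization = t_tx / cycle = 3.02e-05/3.02622e-05 = 99.8 %.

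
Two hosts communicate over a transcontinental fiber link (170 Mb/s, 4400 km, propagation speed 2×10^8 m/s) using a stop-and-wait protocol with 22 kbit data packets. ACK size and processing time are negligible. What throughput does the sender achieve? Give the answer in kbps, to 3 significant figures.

t_tx = L/R = 22000/170000000 = 0.000129412 s.
t_prop = 4400000/200000000 = 0.022 s; RTT = 0.044 s.
Cycle = t_tx + RTT = 0.0441294 s.
Throughput = L / cycle = 22000 / 0.0441294 = 499 kbps.

499 kbps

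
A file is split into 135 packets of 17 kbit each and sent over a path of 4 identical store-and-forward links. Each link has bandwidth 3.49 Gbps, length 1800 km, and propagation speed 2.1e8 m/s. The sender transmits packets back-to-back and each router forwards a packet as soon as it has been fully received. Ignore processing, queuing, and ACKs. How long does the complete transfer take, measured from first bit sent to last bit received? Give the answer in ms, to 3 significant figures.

Per-hop transmission t_tx = L/R = 17000/3490000000 = 0.00487106 ms.
Per-hop propagation t_prop = 1800000/210000000 = 8.57143 ms.
Pipeline fill: first packet needs 4·t_tx to clear all hops; remaining 134 packets each add one t_tx.
Total = (4+135-1)·t_tx + 4·t_prop = 138·0.00487106 + 4·8.57143 = 35.0 ms.

35.0 ms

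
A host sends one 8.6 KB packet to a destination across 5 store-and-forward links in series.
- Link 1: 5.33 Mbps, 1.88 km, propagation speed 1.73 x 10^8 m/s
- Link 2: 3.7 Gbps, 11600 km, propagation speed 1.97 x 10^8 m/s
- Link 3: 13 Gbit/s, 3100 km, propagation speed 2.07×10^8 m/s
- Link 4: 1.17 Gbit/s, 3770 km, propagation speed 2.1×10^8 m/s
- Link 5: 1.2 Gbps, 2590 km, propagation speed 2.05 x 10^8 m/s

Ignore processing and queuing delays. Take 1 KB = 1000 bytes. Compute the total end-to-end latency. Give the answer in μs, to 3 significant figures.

118000 μs

L = 68800 bits.
Transmission delays (L/R per hop): 12908.1, 18.5946, 5.29231, 58.8034, 57.3333 μs; sum = 13048.1 μs.
Propagation delays (d/s per hop): 10.8671, 58883.2, 14975.8, 17952.4, 12634.1 μs; sum = 104456 μs.
End-to-end = 118000 μs.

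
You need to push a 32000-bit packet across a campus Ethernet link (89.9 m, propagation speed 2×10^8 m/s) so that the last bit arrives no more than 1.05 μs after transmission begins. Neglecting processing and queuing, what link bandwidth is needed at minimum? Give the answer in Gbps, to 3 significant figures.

53.3 Gbps

Propagation delay = 89.9 / 200000000 = 0.4495 μs.
Transmission budget = 1.05 − 0.4495 = 0.6005 μs.
R ≥ L / t_tx = 32000 bits / 6.005e-07 s = 53.3 Gbps.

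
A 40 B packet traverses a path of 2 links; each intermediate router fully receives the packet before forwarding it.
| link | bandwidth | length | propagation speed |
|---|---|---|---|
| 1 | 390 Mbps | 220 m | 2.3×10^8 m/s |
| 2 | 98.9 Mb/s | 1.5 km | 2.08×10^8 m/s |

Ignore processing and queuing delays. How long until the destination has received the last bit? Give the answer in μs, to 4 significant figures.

L = 40 × 8 = 320 bits.
Transmission delays (L/R per hop): 0.820513, 3.23559 μs; sum = 4.0561 μs.
Propagation delays (d/s per hop): 0.956522, 7.21154 μs; sum = 8.16806 μs.
End-to-end = 12.22 μs.

12.22 μs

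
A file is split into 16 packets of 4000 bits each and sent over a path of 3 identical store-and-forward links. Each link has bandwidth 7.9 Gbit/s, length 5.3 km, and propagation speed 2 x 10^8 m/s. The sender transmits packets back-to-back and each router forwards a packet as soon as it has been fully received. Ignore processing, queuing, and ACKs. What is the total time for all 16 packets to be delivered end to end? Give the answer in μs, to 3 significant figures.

Per-hop transmission t_tx = L/R = 4000/7900000000 = 0.506329 μs.
Per-hop propagation t_prop = 5300/200000000 = 26.5 μs.
Pipeline fill: first packet needs 3·t_tx to clear all hops; remaining 15 packets each add one t_tx.
Total = (3+16-1)·t_tx + 3·t_prop = 18·0.506329 + 3·26.5 = 88.6 μs.

88.6 μs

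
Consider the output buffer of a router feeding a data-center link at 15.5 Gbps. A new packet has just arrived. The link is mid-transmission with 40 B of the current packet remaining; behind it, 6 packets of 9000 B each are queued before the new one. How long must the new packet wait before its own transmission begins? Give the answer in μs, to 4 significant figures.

27.89 μs

Each queued packet: L/R = 72000/15500000000 = 4.64516 μs.
6 queued → 27.871 μs.
Plus remaining 320 bits of current packet: 0.0206452 μs.
Queuing delay = 27.89 μs.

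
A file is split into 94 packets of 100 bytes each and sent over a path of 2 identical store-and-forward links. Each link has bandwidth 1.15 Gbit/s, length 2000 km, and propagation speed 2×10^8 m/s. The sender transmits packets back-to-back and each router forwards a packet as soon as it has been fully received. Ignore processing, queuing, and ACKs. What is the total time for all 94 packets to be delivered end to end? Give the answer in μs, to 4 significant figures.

20070 μs

Per-hop transmission t_tx = L/R = 800/1150000000 = 0.695652 μs.
Per-hop propagation t_prop = 2000000/200000000 = 10000 μs.
Pipeline fill: first packet needs 2·t_tx to clear all hops; remaining 93 packets each add one t_tx.
Total = (2+94-1)·t_tx + 2·t_prop = 95·0.695652 + 2·10000 = 20070 μs.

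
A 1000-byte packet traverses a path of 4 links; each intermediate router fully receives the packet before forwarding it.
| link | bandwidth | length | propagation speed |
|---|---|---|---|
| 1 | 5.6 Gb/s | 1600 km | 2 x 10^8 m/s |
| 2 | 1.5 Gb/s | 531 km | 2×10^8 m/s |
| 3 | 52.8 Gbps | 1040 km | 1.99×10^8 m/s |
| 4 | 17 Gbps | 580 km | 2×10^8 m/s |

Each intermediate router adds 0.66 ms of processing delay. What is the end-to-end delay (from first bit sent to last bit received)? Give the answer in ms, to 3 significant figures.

20.8 ms

L = 1000 × 8 = 8000 bits.
Transmission delays (L/R per hop): 0.00142857, 0.00533333, 0.000151515, 0.000470588 ms; sum = 0.00738401 ms.
Propagation delays (d/s per hop): 8, 2.655, 5.22613, 2.9 ms; sum = 18.7811 ms.
Processing at 3 router(s): 3 × 0.66 ms = 1.98 ms.
End-to-end = 20.8 ms.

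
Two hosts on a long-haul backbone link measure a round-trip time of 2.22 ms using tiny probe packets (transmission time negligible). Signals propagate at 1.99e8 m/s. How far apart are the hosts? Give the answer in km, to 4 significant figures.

One-way propagation = RTT/2 = 1.11 ms.
d = s × t = 199000000 × 0.00111 = 220.9 km.

220.9 km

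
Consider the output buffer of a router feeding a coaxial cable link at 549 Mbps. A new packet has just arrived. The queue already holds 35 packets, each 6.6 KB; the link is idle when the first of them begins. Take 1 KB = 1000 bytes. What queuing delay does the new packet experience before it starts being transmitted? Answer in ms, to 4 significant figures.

Each queued packet: L/R = 52800/549000000 = 0.0961749 ms.
35 queued → 3.36612 ms.
Queuing delay = 3.366 ms.

3.366 ms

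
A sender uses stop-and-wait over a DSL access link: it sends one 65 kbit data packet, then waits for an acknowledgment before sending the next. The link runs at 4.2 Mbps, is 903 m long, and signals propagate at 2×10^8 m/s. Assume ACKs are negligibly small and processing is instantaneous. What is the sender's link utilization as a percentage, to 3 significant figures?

t_tx = L/R = 65000/4200000 = 0.0154762 s.
t_prop = 903/200000000 = 4.515e-06 s; RTT = 9.03e-06 s.
Cycle = t_tx + RTT = 0.0154852 s.
Utilization = t_tx / cycle = 0.0154762/0.0154852 = 99.9 %.

99.9 %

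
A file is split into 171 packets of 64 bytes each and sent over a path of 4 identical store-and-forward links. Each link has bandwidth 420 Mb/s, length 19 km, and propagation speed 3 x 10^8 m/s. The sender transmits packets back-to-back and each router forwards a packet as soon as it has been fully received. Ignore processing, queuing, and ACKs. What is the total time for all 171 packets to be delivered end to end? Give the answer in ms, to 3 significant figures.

0.465 ms

Per-hop transmission t_tx = L/R = 512/420000000 = 0.00121905 ms.
Per-hop propagation t_prop = 19000/300000000 = 0.0633333 ms.
Pipeline fill: first packet needs 4·t_tx to clear all hops; remaining 170 packets each add one t_tx.
Total = (4+171-1)·t_tx + 4·t_prop = 174·0.00121905 + 4·0.0633333 = 0.465 ms.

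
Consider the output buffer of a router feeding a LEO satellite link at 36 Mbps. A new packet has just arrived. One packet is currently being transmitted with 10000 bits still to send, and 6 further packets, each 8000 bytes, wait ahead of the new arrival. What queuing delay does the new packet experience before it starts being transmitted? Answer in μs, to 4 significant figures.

Each queued packet: L/R = 64000/36000000 = 1777.78 μs.
6 queued → 10666.7 μs.
Plus remaining 10000 bits of current packet: 277.778 μs.
Queuing delay = 10940 μs.

10940 μs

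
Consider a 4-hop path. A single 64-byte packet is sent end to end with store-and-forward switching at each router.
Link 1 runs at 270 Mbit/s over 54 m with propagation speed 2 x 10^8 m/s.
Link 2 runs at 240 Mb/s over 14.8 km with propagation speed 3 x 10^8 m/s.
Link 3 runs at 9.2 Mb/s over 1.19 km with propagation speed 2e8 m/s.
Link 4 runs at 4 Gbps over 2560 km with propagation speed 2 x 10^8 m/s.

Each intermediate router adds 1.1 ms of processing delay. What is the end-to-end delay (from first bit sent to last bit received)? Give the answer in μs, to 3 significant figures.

L = 64 × 8 = 512 bits.
Transmission delays (L/R per hop): 1.8963, 2.13333, 55.6522, 0.128 μs; sum = 59.8098 μs.
Propagation delays (d/s per hop): 0.27, 49.3333, 5.95, 12800 μs; sum = 12855.6 μs.
Processing at 3 router(s): 3 × 1.1 ms = 3300 μs.
End-to-end = 16200 μs.

16200 μs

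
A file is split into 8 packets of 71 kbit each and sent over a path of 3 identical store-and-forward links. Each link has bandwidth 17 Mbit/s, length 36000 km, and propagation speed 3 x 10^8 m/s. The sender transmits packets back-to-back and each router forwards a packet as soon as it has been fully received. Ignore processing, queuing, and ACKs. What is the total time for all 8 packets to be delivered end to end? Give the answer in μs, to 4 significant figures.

Per-hop transmission t_tx = L/R = 71000/17000000 = 4176.47 μs.
Per-hop propagation t_prop = 36000000/300000000 = 120000 μs.
Pipeline fill: first packet needs 3·t_tx to clear all hops; remaining 7 packets each add one t_tx.
Total = (3+8-1)·t_tx + 3·t_prop = 10·4176.47 + 3·120000 = 401800 μs.

401800 μs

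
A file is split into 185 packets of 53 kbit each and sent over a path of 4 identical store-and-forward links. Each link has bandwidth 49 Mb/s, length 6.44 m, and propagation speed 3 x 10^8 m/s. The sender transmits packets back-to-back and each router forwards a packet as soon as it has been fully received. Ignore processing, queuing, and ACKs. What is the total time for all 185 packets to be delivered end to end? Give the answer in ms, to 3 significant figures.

203 ms

Per-hop transmission t_tx = L/R = 53000/49000000 = 1.08163 ms.
Per-hop propagation t_prop = 6.44/300000000 = 2.14667e-05 ms.
Pipeline fill: first packet needs 4·t_tx to clear all hops; remaining 184 packets each add one t_tx.
Total = (4+185-1)·t_tx + 4·t_prop = 188·1.08163 + 4·2.14667e-05 = 203 ms.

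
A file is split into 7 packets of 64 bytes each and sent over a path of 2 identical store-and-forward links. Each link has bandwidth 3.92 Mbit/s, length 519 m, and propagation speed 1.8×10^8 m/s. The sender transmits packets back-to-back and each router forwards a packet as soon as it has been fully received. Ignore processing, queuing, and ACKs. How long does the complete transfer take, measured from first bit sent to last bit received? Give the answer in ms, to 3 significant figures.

Per-hop transmission t_tx = L/R = 512/3920000 = 0.130612 ms.
Per-hop propagation t_prop = 519/180000000 = 0.00288333 ms.
Pipeline fill: first packet needs 2·t_tx to clear all hops; remaining 6 packets each add one t_tx.
Total = (2+7-1)·t_tx + 2·t_prop = 8·0.130612 + 2·0.00288333 = 1.05 ms.

1.05 ms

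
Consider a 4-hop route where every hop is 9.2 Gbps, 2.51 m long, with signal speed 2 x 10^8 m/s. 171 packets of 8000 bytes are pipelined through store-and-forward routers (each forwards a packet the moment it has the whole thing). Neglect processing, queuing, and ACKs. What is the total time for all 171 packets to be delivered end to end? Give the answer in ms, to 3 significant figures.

Per-hop transmission t_tx = L/R = 64000/9200000000 = 0.00695652 ms.
Per-hop propagation t_prop = 2.51/200000000 = 1.255e-05 ms.
Pipeline fill: first packet needs 4·t_tx to clear all hops; remaining 170 packets each add one t_tx.
Total = (4+171-1)·t_tx + 4·t_prop = 174·0.00695652 + 4·1.255e-05 = 1.21 ms.

1.21 ms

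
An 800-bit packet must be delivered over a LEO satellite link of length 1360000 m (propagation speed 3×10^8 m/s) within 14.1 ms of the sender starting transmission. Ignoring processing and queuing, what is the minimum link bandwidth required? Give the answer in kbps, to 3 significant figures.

83.6 kbps

Propagation delay = 1360000 / 300000000 = 4.53333 ms.
Transmission budget = 14.1 − 4.53333 = 9.56667 ms.
R ≥ L / t_tx = 800 bits / 0.00956667 s = 83.6 kbps.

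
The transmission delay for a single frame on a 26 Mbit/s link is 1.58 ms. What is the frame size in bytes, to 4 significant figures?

5135 bytes

L = R × t_tx = 26000000 b/s × 0.00158 s = 41080 bits.
In bytes: 41080 / 8 = 5135 bytes.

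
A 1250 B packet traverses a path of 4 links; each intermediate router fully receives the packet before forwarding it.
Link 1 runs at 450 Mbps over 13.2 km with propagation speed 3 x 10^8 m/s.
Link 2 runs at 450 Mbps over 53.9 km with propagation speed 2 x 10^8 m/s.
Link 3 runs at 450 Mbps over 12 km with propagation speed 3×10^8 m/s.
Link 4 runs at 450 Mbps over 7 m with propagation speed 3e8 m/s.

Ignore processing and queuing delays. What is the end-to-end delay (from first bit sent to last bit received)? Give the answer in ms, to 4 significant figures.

0.4424 ms

L = 1250 × 8 = 10000 bits.
Transmission delay per hop = L/R = 10000/450000000 = 0.0222222 ms; 4 hops → 0.0888889 ms.
Propagation delays (d/s per hop): 0.044, 0.2695, 0.04, 2.33333e-05 ms; sum = 0.353523 ms.
End-to-end = 0.4424 ms.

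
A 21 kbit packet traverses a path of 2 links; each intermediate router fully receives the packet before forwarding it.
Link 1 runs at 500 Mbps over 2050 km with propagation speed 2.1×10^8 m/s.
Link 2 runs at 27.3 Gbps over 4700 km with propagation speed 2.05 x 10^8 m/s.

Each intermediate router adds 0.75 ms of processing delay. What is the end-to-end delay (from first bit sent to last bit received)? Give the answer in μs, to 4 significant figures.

L = 21000 bits.
Transmission delays (L/R per hop): 42, 0.769231 μs; sum = 42.7692 μs.
Propagation delays (d/s per hop): 9761.9, 22926.8 μs; sum = 32688.7 μs.
Processing at 1 router(s): 1 × 0.75 ms = 750 μs.
End-to-end = 33480 μs.

33480 μs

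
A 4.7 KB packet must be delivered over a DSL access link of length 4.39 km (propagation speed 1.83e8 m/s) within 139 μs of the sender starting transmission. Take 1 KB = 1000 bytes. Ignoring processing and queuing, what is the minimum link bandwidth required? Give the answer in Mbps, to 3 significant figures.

L = 37600 bits.
Propagation delay = 4390 / 183000000 = 23.9891 μs.
Transmission budget = 139 − 23.9891 = 115.011 μs.
R ≥ L / t_tx = 37600 bits / 0.000115011 s = 327 Mbps.

327 Mbps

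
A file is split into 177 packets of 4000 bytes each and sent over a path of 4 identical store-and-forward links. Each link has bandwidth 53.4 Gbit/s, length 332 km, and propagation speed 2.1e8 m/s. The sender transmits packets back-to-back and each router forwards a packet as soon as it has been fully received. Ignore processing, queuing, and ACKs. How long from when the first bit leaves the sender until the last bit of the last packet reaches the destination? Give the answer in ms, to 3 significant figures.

6.43 ms

Per-hop transmission t_tx = L/R = 32000/53400000000 = 0.000599251 ms.
Per-hop propagation t_prop = 332000/210000000 = 1.58095 ms.
Pipeline fill: first packet needs 4·t_tx to clear all hops; remaining 176 packets each add one t_tx.
Total = (4+177-1)·t_tx + 4·t_prop = 180·0.000599251 + 4·1.58095 = 6.43 ms.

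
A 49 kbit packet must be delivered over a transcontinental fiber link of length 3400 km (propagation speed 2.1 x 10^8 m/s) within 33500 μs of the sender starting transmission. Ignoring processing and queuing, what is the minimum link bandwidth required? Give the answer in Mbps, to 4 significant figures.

Propagation delay = 3400000 / 210000000 = 16190.5 μs.
Transmission budget = 33500 − 16190.5 = 17309.5 μs.
R ≥ L / t_tx = 49000 bits / 0.0173095 s = 2.831 Mbps.

2.831 Mbps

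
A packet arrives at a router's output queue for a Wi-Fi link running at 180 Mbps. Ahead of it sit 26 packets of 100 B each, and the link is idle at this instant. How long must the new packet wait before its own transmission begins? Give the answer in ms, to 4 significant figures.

Each queued packet: L/R = 800/180000000 = 0.00444444 ms.
26 queued → 0.115556 ms.
Queuing delay = 0.1156 ms.

0.1156 ms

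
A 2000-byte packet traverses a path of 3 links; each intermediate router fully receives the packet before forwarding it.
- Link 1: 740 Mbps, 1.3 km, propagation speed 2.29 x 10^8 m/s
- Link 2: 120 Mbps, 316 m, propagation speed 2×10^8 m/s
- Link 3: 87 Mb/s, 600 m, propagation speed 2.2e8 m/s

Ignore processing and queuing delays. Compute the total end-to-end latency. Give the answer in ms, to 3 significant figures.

L = 2000 × 8 = 16000 bits.
Transmission delays (L/R per hop): 0.0216216, 0.133333, 0.183908 ms; sum = 0.338863 ms.
Propagation delays (d/s per hop): 0.00567686, 0.00158, 0.00272727 ms; sum = 0.00998413 ms.
End-to-end = 0.349 ms.

0.349 ms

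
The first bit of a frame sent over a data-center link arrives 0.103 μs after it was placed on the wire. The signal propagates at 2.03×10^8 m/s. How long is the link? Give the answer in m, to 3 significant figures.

20.9 m

d = s × t_prop = 2.03e+08 × 1.03e-07 = 20.9 m.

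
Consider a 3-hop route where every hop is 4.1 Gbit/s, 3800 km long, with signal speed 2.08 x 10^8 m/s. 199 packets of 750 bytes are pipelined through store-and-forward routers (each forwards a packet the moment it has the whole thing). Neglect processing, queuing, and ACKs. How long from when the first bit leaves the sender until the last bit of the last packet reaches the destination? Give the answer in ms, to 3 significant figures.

Per-hop transmission t_tx = L/R = 6000/4.1e+09 = 0.00146341 ms.
Per-hop propagation t_prop = 3800000/208000000 = 18.2692 ms.
Pipeline fill: first packet needs 3·t_tx to clear all hops; remaining 198 packets each add one t_tx.
Total = (3+199-1)·t_tx + 3·t_prop = 201·0.00146341 + 3·18.2692 = 55.1 ms.

55.1 ms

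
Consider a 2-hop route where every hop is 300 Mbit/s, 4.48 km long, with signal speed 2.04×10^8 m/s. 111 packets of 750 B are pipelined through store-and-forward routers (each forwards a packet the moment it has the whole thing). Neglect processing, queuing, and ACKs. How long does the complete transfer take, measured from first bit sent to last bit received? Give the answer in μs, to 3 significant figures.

Per-hop transmission t_tx = L/R = 6000/300000000 = 20 μs.
Per-hop propagation t_prop = 4480/204000000 = 21.9608 μs.
Pipeline fill: first packet needs 2·t_tx to clear all hops; remaining 110 packets each add one t_tx.
Total = (2+111-1)·t_tx + 2·t_prop = 112·20 + 2·21.9608 = 2280 μs.

2280 μs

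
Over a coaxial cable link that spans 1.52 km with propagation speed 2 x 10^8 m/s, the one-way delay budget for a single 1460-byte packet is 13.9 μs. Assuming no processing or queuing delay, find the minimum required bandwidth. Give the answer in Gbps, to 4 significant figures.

L = 11680 bits.
Propagation delay = 1520 / 200000000 = 7.6 μs.
Transmission budget = 13.9 − 7.6 = 6.3 μs.
R ≥ L / t_tx = 11680 bits / 6.3e-06 s = 1.854 Gbps.

1.854 Gbps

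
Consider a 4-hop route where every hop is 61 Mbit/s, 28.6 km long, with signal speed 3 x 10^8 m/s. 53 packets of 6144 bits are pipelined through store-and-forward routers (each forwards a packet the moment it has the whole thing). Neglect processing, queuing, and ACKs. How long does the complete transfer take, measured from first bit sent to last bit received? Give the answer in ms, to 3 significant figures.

Per-hop transmission t_tx = L/R = 6144/61000000 = 0.100721 ms.
Per-hop propagation t_prop = 28600/300000000 = 0.0953333 ms.
Pipeline fill: first packet needs 4·t_tx to clear all hops; remaining 52 packets each add one t_tx.
Total = (4+53-1)·t_tx + 4·t_prop = 56·0.100721 + 4·0.0953333 = 6.02 ms.

6.02 ms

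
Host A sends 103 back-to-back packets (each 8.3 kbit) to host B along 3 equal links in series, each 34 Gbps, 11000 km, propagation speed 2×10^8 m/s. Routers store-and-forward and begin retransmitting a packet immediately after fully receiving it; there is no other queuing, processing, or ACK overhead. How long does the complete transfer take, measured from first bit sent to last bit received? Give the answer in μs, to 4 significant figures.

Per-hop transmission t_tx = L/R = 8300/34000000000 = 0.244118 μs.
Per-hop propagation t_prop = 11000000/200000000 = 55000 μs.
Pipeline fill: first packet needs 3·t_tx to clear all hops; remaining 102 packets each add one t_tx.
Total = (3+103-1)·t_tx + 3·t_prop = 105·0.244118 + 3·55000 = 165000 μs.

165000 μs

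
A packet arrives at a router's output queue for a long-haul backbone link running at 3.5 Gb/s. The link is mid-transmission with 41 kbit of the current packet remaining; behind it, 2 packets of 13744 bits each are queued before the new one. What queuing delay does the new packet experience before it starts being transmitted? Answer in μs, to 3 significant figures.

Each queued packet: L/R = 13744/3500000000 = 3.92686 μs.
2 queued → 7.85371 μs.
Plus remaining 41000 bits of current packet: 11.7143 μs.
Queuing delay = 19.6 μs.

19.6 μs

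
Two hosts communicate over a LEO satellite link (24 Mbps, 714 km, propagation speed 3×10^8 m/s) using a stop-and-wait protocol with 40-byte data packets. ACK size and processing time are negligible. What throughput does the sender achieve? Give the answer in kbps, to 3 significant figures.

t_tx = L/R = 320/24000000 = 1.33333e-05 s.
t_prop = 714000/300000000 = 0.00238 s; RTT = 0.00476 s.
Cycle = t_tx + RTT = 0.00477333 s.
Throughput = L / cycle = 320 / 0.00477333 = 67.0 kbps.

67.0 kbps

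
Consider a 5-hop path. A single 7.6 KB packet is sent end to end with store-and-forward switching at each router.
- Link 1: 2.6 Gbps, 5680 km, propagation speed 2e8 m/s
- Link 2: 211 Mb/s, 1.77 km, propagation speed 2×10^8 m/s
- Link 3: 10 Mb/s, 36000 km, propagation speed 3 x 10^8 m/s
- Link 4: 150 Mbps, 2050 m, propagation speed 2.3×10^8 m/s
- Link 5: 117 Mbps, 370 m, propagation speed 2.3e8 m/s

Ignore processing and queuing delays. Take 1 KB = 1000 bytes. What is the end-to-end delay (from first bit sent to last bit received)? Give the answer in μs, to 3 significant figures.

156000 μs

L = 60800 bits.
Transmission delays (L/R per hop): 23.3846, 288.152, 6080, 405.333, 519.658 μs; sum = 7316.53 μs.
Propagation delays (d/s per hop): 28400, 8.85, 120000, 8.91304, 1.6087 μs; sum = 148419 μs.
End-to-end = 156000 μs.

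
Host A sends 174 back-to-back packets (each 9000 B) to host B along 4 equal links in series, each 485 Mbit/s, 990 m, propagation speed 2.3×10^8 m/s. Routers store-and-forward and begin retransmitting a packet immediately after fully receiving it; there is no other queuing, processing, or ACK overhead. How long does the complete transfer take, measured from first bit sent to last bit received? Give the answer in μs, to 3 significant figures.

26300 μs

Per-hop transmission t_tx = L/R = 72000/485000000 = 148.454 μs.
Per-hop propagation t_prop = 990/2.3e+08 = 4.30435 μs.
Pipeline fill: first packet needs 4·t_tx to clear all hops; remaining 173 packets each add one t_tx.
Total = (4+174-1)·t_tx + 4·t_prop = 177·148.454 + 4·4.30435 = 26300 μs.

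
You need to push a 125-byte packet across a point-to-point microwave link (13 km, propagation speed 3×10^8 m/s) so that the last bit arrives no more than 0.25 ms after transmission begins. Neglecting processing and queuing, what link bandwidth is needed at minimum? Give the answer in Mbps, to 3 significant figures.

4.84 Mbps

L = 1000 bits.
Propagation delay = 13000 / 300000000 = 0.0433333 ms.
Transmission budget = 0.25 − 0.0433333 = 0.206667 ms.
R ≥ L / t_tx = 1000 bits / 0.000206667 s = 4.84 Mbps.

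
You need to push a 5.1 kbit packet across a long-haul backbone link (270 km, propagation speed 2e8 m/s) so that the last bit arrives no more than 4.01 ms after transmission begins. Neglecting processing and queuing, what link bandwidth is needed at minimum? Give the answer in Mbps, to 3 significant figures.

Propagation delay = 270000 / 200000000 = 1.35 ms.
Transmission budget = 4.01 − 1.35 = 2.66 ms.
R ≥ L / t_tx = 5100 bits / 0.00266 s = 1.92 Mbps.

1.92 Mbps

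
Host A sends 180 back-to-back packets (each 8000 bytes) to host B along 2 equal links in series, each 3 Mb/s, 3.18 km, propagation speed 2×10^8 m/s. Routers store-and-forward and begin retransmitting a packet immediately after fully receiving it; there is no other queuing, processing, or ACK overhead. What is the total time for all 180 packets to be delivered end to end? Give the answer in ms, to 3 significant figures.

Per-hop transmission t_tx = L/R = 64000/3000000 = 21.3333 ms.
Per-hop propagation t_prop = 3180/200000000 = 0.0159 ms.
Pipeline fill: first packet needs 2·t_tx to clear all hops; remaining 179 packets each add one t_tx.
Total = (2+180-1)·t_tx + 2·t_prop = 181·21.3333 + 2·0.0159 = 3860 ms.

3860 ms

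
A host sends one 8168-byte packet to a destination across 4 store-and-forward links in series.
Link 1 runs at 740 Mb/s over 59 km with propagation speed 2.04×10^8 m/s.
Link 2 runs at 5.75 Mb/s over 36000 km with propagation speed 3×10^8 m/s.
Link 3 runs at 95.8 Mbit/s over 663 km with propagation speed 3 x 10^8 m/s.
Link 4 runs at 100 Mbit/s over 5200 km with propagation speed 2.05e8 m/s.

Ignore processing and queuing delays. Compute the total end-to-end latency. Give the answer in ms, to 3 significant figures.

161 ms

L = 8168 × 8 = 65344 bits.
Transmission delays (L/R per hop): 0.0883027, 11.3642, 0.682088, 0.65344 ms; sum = 12.788 ms.
Propagation delays (d/s per hop): 0.289216, 120, 2.21, 25.3659 ms; sum = 147.865 ms.
End-to-end = 161 ms.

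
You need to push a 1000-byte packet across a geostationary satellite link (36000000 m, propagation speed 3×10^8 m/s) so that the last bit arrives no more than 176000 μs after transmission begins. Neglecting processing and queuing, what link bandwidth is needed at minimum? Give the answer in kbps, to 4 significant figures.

142.9 kbps

L = 8000 bits.
Propagation delay = 36000000 / 300000000 = 120000 μs.
Transmission budget = 176000 − 120000 = 56000 μs.
R ≥ L / t_tx = 8000 bits / 0.056 s = 142.9 kbps.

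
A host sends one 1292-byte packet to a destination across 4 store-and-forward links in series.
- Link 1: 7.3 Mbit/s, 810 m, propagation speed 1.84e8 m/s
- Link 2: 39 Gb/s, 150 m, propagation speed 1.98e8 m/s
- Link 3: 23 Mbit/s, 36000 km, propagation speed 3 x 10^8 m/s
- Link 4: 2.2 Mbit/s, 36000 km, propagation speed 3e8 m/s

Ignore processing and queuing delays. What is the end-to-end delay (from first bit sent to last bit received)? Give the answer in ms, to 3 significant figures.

L = 1292 × 8 = 10336 bits.
Transmission delays (L/R per hop): 1.41589, 0.000265026, 0.449391, 4.69818 ms; sum = 6.56373 ms.
Propagation delays (d/s per hop): 0.00440217, 0.000757576, 120, 120 ms; sum = 240.005 ms.
End-to-end = 247 ms.

247 ms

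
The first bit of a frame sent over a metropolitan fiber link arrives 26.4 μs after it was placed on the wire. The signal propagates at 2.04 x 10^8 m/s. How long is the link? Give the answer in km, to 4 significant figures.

5.386 km

d = s × t_prop = 204000000 × 2.64e-05 = 5.386 km.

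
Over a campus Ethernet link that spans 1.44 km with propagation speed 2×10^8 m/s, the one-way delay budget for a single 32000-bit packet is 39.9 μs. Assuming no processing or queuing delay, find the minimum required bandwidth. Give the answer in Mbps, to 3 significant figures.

Propagation delay = 1440 / 200000000 = 7.2 μs.
Transmission budget = 39.9 − 7.2 = 32.7 μs.
R ≥ L / t_tx = 32000 bits / 3.27e-05 s = 979 Mbps.

979 Mbps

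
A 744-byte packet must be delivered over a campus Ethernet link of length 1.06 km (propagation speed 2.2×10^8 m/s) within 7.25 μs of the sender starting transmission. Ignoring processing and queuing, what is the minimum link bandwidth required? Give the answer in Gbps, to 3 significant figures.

L = 5952 bits.
Propagation delay = 1060 / 2.2e+08 = 4.81818 μs.
Transmission budget = 7.25 − 4.81818 = 2.43182 μs.
R ≥ L / t_tx = 5952 bits / 2.43182e-06 s = 2.45 Gbps.

2.45 Gbps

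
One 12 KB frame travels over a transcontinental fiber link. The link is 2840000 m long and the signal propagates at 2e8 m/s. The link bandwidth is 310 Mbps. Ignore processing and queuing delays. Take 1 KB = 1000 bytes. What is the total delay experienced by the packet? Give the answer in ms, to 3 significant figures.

14.5 ms

L = 96000 bits.
Transmission delay = L/R = 96000 / 310000000 = 0.309677 ms.
Propagation delay = d/s = 2840000 m / 200000000 m/s = 14.2 ms.
Total = 14.5 ms.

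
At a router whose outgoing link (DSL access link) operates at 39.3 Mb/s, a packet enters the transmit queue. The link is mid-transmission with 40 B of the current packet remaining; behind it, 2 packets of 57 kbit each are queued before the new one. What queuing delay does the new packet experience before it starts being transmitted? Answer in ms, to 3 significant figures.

Each queued packet: L/R = 57000/39300000 = 1.45038 ms.
2 queued → 2.90076 ms.
Plus remaining 320 bits of current packet: 0.00814249 ms.
Queuing delay = 2.91 ms.

2.91 ms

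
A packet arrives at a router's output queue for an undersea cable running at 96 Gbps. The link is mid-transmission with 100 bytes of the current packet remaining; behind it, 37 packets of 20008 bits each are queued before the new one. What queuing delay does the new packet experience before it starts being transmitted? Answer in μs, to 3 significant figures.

Each queued packet: L/R = 20008/96000000000 = 0.208417 μs.
37 queued → 7.71142 μs.
Plus remaining 800 bits of current packet: 0.00833333 μs.
Queuing delay = 7.72 μs.

7.72 μs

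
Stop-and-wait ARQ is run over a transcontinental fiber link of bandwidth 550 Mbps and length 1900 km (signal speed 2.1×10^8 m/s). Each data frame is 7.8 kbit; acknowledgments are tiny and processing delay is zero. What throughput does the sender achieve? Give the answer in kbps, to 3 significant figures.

431 kbps

t_tx = L/R = 7800/550000000 = 1.41818e-05 s.
t_prop = 1900000/210000000 = 0.00904762 s; RTT = 0.0180952 s.
Cycle = t_tx + RTT = 0.0181094 s.
Throughput = L / cycle = 7800 / 0.0181094 = 431 kbps.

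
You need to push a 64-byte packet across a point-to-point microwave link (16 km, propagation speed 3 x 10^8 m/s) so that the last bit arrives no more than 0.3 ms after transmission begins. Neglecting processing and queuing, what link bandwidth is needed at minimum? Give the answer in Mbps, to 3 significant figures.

L = 512 bits.
Propagation delay = 16000 / 300000000 = 0.0533333 ms.
Transmission budget = 0.3 − 0.0533333 = 0.246667 ms.
R ≥ L / t_tx = 512 bits / 0.000246667 s = 2.08 Mbps.

2.08 Mbps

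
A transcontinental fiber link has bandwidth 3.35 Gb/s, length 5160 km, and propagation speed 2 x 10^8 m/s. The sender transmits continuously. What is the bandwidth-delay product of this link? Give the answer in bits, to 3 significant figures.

Propagation delay = 5160000 / 200000000 = 0.0258 s.
BDP = R × t_prop = 3350000000 × 0.0258 = 86430000 bits.

86400000 bits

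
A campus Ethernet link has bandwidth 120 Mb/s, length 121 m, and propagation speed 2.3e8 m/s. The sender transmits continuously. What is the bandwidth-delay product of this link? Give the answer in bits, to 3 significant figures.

Propagation delay = 121 / 2.3e+08 = 5.26087e-07 s.
BDP = R × t_prop = 120000000 × 5.26087e-07 = 63.1304 bits.

63.1 bits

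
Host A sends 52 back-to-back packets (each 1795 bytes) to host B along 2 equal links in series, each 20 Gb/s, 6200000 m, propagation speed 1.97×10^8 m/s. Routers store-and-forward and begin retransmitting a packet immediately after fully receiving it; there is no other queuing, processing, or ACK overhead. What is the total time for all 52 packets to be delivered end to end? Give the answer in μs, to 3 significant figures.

63000 μs

Per-hop transmission t_tx = L/R = 14360/20000000000 = 0.718 μs.
Per-hop propagation t_prop = 6200000/197000000 = 31472.1 μs.
Pipeline fill: first packet needs 2·t_tx to clear all hops; remaining 51 packets each add one t_tx.
Total = (2+52-1)·t_tx + 2·t_prop = 53·0.718 + 2·31472.1 = 63000 μs.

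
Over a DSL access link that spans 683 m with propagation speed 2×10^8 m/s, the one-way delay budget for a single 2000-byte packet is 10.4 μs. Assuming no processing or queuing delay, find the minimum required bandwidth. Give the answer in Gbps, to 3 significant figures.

L = 16000 bits.
Propagation delay = 683 / 200000000 = 3.415 μs.
Transmission budget = 10.4 − 3.415 = 6.985 μs.
R ≥ L / t_tx = 16000 bits / 6.985e-06 s = 2.29 Gbps.

2.29 Gbps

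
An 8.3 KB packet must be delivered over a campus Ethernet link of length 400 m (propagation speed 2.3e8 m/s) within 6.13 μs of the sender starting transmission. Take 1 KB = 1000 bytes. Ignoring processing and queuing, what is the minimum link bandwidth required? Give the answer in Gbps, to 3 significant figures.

15.1 Gbps

L = 66400 bits.
Propagation delay = 400 / 2.3e+08 = 1.73913 μs.
Transmission budget = 6.13 − 1.73913 = 4.39087 μs.
R ≥ L / t_tx = 66400 bits / 4.39087e-06 s = 15.1 Gbps.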